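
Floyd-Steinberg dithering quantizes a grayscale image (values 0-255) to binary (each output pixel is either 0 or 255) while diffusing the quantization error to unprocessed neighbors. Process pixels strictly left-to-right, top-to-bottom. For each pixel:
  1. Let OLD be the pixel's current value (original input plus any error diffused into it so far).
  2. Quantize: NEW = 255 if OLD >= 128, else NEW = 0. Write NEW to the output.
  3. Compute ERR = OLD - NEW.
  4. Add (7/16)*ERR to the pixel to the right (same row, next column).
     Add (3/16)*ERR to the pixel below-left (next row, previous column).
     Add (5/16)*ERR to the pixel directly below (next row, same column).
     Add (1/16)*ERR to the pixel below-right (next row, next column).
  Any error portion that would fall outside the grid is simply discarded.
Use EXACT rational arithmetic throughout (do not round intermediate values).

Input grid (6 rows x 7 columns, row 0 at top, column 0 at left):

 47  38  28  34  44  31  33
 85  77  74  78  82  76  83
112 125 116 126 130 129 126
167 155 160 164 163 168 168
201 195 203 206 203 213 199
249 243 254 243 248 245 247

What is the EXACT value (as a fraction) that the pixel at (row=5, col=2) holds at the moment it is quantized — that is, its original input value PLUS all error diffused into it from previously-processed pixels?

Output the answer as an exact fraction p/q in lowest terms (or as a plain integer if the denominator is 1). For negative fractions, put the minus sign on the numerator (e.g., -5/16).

(0,0): OLD=47 → NEW=0, ERR=47
(0,1): OLD=937/16 → NEW=0, ERR=937/16
(0,2): OLD=13727/256 → NEW=0, ERR=13727/256
(0,3): OLD=235353/4096 → NEW=0, ERR=235353/4096
(0,4): OLD=4531055/65536 → NEW=0, ERR=4531055/65536
(0,5): OLD=64223241/1048576 → NEW=0, ERR=64223241/1048576
(0,6): OLD=1003210815/16777216 → NEW=0, ERR=1003210815/16777216
(1,0): OLD=28331/256 → NEW=0, ERR=28331/256
(1,1): OLD=320941/2048 → NEW=255, ERR=-201299/2048
(1,2): OLD=4075569/65536 → NEW=0, ERR=4075569/65536
(1,3): OLD=36563357/262144 → NEW=255, ERR=-30283363/262144
(1,4): OLD=1143202039/16777216 → NEW=0, ERR=1143202039/16777216
(1,5): OLD=18855475367/134217728 → NEW=255, ERR=-15370045273/134217728
(1,6): OLD=118999833321/2147483648 → NEW=0, ERR=118999833321/2147483648
(2,0): OLD=4199359/32768 → NEW=255, ERR=-4156481/32768
(2,1): OLD=60152869/1048576 → NEW=0, ERR=60152869/1048576
(2,2): OLD=2226807215/16777216 → NEW=255, ERR=-2051382865/16777216
(2,3): OLD=7122731511/134217728 → NEW=0, ERR=7122731511/134217728
(2,4): OLD=156572429351/1073741824 → NEW=255, ERR=-117231735769/1073741824
(2,5): OLD=2064887687821/34359738368 → NEW=0, ERR=2064887687821/34359738368
(2,6): OLD=89308701440427/549755813888 → NEW=255, ERR=-50879031101013/549755813888
(3,0): OLD=2317216719/16777216 → NEW=255, ERR=-1960973361/16777216
(3,1): OLD=12205322403/134217728 → NEW=0, ERR=12205322403/134217728
(3,2): OLD=188023543833/1073741824 → NEW=255, ERR=-85780621287/1073741824
(3,3): OLD=504739936735/4294967296 → NEW=0, ERR=504739936735/4294967296
(3,4): OLD=107136638728143/549755813888 → NEW=255, ERR=-33051093813297/549755813888
(3,5): OLD=599458622023389/4398046511104 → NEW=255, ERR=-522043238308131/4398046511104
(3,6): OLD=6396790733691203/70368744177664 → NEW=0, ERR=6396790733691203/70368744177664
(4,0): OLD=389821246017/2147483648 → NEW=255, ERR=-157787084223/2147483648
(4,1): OLD=5806376866509/34359738368 → NEW=255, ERR=-2955356417331/34359738368
(4,2): OLD=92426356908835/549755813888 → NEW=255, ERR=-47761375632605/549755813888
(4,3): OLD=828813066559089/4398046511104 → NEW=255, ERR=-292688793772431/4398046511104
(4,4): OLD=4932356869709571/35184372088832 → NEW=255, ERR=-4039658012942589/35184372088832
(4,5): OLD=156457841104603779/1125899906842624 → NEW=255, ERR=-130646635140265341/1125899906842624
(4,6): OLD=3048439047093472133/18014398509481984 → NEW=255, ERR=-1545232572824433787/18014398509481984
(5,0): OLD=115400161668279/549755813888 → NEW=255, ERR=-24787570873161/549755813888
(5,1): OLD=771915737219517/4398046511104 → NEW=255, ERR=-349586123112003/4398046511104
(5,2): OLD=6129875565651387/35184372088832 → NEW=255, ERR=-2842139317000773/35184372088832
Target (5,2): original=254, with diffused error = 6129875565651387/35184372088832

Answer: 6129875565651387/35184372088832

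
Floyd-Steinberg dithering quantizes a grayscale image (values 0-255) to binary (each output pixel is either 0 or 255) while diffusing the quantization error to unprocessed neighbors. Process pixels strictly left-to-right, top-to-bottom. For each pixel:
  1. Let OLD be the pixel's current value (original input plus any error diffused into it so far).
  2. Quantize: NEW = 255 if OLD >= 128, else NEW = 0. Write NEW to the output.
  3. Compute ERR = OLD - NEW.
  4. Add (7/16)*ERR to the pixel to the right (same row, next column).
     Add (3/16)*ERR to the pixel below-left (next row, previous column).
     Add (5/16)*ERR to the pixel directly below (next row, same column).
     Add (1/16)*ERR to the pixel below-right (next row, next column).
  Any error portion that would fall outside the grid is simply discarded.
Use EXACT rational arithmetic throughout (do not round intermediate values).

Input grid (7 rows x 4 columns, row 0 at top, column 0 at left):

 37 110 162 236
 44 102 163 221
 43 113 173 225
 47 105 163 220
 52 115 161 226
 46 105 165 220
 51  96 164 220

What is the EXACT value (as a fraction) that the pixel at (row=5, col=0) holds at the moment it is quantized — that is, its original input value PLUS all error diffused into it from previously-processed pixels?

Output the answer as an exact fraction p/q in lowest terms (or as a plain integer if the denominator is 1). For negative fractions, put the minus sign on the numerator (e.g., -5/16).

(0,0): OLD=37 → NEW=0, ERR=37
(0,1): OLD=2019/16 → NEW=0, ERR=2019/16
(0,2): OLD=55605/256 → NEW=255, ERR=-9675/256
(0,3): OLD=898931/4096 → NEW=255, ERR=-145549/4096
(1,0): OLD=20281/256 → NEW=0, ERR=20281/256
(1,1): OLD=350863/2048 → NEW=255, ERR=-171377/2048
(1,2): OLD=7589307/65536 → NEW=0, ERR=7589307/65536
(1,3): OLD=270739725/1048576 → NEW=255, ERR=3352845/1048576
(2,0): OLD=1706133/32768 → NEW=0, ERR=1706133/32768
(2,1): OLD=142914487/1048576 → NEW=255, ERR=-124472393/1048576
(2,2): OLD=320076211/2097152 → NEW=255, ERR=-214697549/2097152
(2,3): OLD=6323250631/33554432 → NEW=255, ERR=-2233129529/33554432
(3,0): OLD=688093253/16777216 → NEW=0, ERR=688093253/16777216
(3,1): OLD=18765383131/268435456 → NEW=0, ERR=18765383131/268435456
(3,2): OLD=608570878501/4294967296 → NEW=255, ERR=-486645781979/4294967296
(3,3): OLD=9842860929155/68719476736 → NEW=255, ERR=-7680605638525/68719476736
(4,0): OLD=334681909025/4294967296 → NEW=0, ERR=334681909025/4294967296
(4,1): OLD=5231479182563/34359738368 → NEW=255, ERR=-3530254101277/34359738368
(4,2): OLD=70428273261699/1099511627776 → NEW=0, ERR=70428273261699/1099511627776
(4,3): OLD=3729802187601285/17592186044416 → NEW=255, ERR=-756205253724795/17592186044416
(5,0): OLD=28085281496017/549755813888 → NEW=0, ERR=28085281496017/549755813888
Target (5,0): original=46, with diffused error = 28085281496017/549755813888

Answer: 28085281496017/549755813888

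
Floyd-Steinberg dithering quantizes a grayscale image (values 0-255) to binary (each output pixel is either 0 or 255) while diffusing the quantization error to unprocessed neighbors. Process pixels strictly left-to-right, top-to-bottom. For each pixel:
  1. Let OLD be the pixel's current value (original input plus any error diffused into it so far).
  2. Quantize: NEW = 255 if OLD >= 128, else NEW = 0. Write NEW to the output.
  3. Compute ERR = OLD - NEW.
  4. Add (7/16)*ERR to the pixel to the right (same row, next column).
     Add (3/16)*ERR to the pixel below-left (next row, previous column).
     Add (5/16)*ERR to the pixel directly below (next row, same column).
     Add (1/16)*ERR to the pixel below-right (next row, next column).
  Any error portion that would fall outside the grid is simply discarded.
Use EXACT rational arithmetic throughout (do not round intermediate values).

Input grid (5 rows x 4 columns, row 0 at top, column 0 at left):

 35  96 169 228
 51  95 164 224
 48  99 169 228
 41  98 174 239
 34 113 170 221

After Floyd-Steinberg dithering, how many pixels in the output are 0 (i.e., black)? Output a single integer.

(0,0): OLD=35 → NEW=0, ERR=35
(0,1): OLD=1781/16 → NEW=0, ERR=1781/16
(0,2): OLD=55731/256 → NEW=255, ERR=-9549/256
(0,3): OLD=867045/4096 → NEW=255, ERR=-177435/4096
(1,0): OLD=21199/256 → NEW=0, ERR=21199/256
(1,1): OLD=330153/2048 → NEW=255, ERR=-192087/2048
(1,2): OLD=7218397/65536 → NEW=0, ERR=7218397/65536
(1,3): OLD=268770459/1048576 → NEW=255, ERR=1383579/1048576
(2,0): OLD=1844563/32768 → NEW=0, ERR=1844563/32768
(2,1): OLD=125981121/1048576 → NEW=0, ERR=125981121/1048576
(2,2): OLD=525061413/2097152 → NEW=255, ERR=-9712347/2097152
(2,3): OLD=7827248561/33554432 → NEW=255, ERR=-729131599/33554432
(3,0): OLD=1360939299/16777216 → NEW=0, ERR=1360939299/16777216
(3,1): OLD=46623059389/268435456 → NEW=255, ERR=-21827981891/268435456
(3,2): OLD=603064542787/4294967296 → NEW=255, ERR=-492152117693/4294967296
(3,3): OLD=12492355006037/68719476736 → NEW=255, ERR=-5031111561643/68719476736
(4,0): OLD=189420086311/4294967296 → NEW=0, ERR=189420086311/4294967296
(4,1): OLD=3108473515765/34359738368 → NEW=0, ERR=3108473515765/34359738368
(4,2): OLD=170382138478165/1099511627776 → NEW=255, ERR=-109993326604715/1099511627776
(4,3): OLD=2589439962522083/17592186044416 → NEW=255, ERR=-1896567478803997/17592186044416
Output grid:
  Row 0: ..##  (2 black, running=2)
  Row 1: .#.#  (2 black, running=4)
  Row 2: ..##  (2 black, running=6)
  Row 3: .###  (1 black, running=7)
  Row 4: ..##  (2 black, running=9)

Answer: 9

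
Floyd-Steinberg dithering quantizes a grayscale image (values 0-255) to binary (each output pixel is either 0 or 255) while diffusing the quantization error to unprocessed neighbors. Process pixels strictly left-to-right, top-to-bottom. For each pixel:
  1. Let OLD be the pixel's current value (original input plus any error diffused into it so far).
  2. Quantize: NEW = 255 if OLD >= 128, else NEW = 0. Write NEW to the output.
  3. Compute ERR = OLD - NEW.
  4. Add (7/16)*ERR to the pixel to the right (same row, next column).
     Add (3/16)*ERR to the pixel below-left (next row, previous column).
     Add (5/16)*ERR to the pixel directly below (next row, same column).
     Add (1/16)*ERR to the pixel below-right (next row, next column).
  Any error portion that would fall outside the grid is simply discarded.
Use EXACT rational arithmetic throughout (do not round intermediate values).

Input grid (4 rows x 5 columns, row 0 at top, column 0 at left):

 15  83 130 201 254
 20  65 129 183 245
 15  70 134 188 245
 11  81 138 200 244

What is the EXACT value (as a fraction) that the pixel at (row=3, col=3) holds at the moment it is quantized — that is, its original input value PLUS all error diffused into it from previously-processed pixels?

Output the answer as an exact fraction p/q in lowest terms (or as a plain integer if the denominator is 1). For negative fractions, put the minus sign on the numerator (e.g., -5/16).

(0,0): OLD=15 → NEW=0, ERR=15
(0,1): OLD=1433/16 → NEW=0, ERR=1433/16
(0,2): OLD=43311/256 → NEW=255, ERR=-21969/256
(0,3): OLD=669513/4096 → NEW=255, ERR=-374967/4096
(0,4): OLD=14021375/65536 → NEW=255, ERR=-2690305/65536
(1,0): OLD=10619/256 → NEW=0, ERR=10619/256
(1,1): OLD=196573/2048 → NEW=0, ERR=196573/2048
(1,2): OLD=8690593/65536 → NEW=255, ERR=-8021087/65536
(1,3): OLD=23012365/262144 → NEW=0, ERR=23012365/262144
(1,4): OLD=1110887047/4194304 → NEW=255, ERR=41339527/4194304
(2,0): OLD=1505999/32768 → NEW=0, ERR=1505999/32768
(2,1): OLD=104591189/1048576 → NEW=0, ERR=104591189/1048576
(2,2): OLD=2715392063/16777216 → NEW=255, ERR=-1562798017/16777216
(2,3): OLD=45332912461/268435456 → NEW=255, ERR=-23118128819/268435456
(2,4): OLD=927233396187/4294967296 → NEW=255, ERR=-167983264293/4294967296
(3,0): OLD=739282783/16777216 → NEW=0, ERR=739282783/16777216
(3,1): OLD=15684111987/134217728 → NEW=0, ERR=15684111987/134217728
(3,2): OLD=644680171233/4294967296 → NEW=255, ERR=-450536489247/4294967296
(3,3): OLD=979582941465/8589934592 → NEW=0, ERR=979582941465/8589934592
Target (3,3): original=200, with diffused error = 979582941465/8589934592

Answer: 979582941465/8589934592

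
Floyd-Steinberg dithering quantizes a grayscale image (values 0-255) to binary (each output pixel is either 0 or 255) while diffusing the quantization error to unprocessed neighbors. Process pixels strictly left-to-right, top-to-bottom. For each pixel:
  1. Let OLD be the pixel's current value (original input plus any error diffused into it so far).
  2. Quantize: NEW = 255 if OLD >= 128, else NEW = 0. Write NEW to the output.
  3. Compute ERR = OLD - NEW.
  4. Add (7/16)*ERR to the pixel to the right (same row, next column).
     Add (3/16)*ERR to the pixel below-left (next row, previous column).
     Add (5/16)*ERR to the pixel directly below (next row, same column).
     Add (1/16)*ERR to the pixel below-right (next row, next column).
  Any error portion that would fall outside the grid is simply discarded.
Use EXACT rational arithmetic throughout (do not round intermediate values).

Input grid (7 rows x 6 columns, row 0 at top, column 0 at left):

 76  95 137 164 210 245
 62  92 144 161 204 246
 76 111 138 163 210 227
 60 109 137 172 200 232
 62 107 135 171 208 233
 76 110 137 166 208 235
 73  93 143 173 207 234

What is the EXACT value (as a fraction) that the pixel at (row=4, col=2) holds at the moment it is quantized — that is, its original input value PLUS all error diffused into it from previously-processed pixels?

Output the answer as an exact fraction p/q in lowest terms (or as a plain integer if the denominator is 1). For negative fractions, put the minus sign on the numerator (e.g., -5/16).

(0,0): OLD=76 → NEW=0, ERR=76
(0,1): OLD=513/4 → NEW=255, ERR=-507/4
(0,2): OLD=5219/64 → NEW=0, ERR=5219/64
(0,3): OLD=204469/1024 → NEW=255, ERR=-56651/1024
(0,4): OLD=3044083/16384 → NEW=255, ERR=-1133837/16384
(0,5): OLD=56288421/262144 → NEW=255, ERR=-10558299/262144
(1,0): OLD=3967/64 → NEW=0, ERR=3967/64
(1,1): OLD=50969/512 → NEW=0, ERR=50969/512
(1,2): OLD=3190637/16384 → NEW=255, ERR=-987283/16384
(1,3): OLD=7174169/65536 → NEW=0, ERR=7174169/65536
(1,4): OLD=919630235/4194304 → NEW=255, ERR=-149917285/4194304
(1,5): OLD=14324433357/67108864 → NEW=255, ERR=-2788326963/67108864
(2,0): OLD=934179/8192 → NEW=0, ERR=934179/8192
(2,1): OLD=48385233/262144 → NEW=255, ERR=-18461487/262144
(2,2): OLD=482787059/4194304 → NEW=0, ERR=482787059/4194304
(2,3): OLD=7955746011/33554432 → NEW=255, ERR=-600634149/33554432
(2,4): OLD=204064890321/1073741824 → NEW=255, ERR=-69739274799/1073741824
(2,5): OLD=3150210399175/17179869184 → NEW=255, ERR=-1230656242745/17179869184
(3,0): OLD=345742419/4194304 → NEW=0, ERR=345742419/4194304
(3,1): OLD=5092402487/33554432 → NEW=255, ERR=-3463977673/33554432
(3,2): OLD=32224990405/268435456 → NEW=0, ERR=32224990405/268435456
(3,3): OLD=3675511429855/17179869184 → NEW=255, ERR=-705355212065/17179869184
(3,4): OLD=20229729753951/137438953472 → NEW=255, ERR=-14817203381409/137438953472
(3,5): OLD=348300094734129/2199023255552 → NEW=255, ERR=-212450835431631/2199023255552
(4,0): OLD=36723760285/536870912 → NEW=0, ERR=36723760285/536870912
(4,1): OLD=1136676081561/8589934592 → NEW=255, ERR=-1053757239399/8589934592
(4,2): OLD=28778290810683/274877906944 → NEW=0, ERR=28778290810683/274877906944
Target (4,2): original=135, with diffused error = 28778290810683/274877906944

Answer: 28778290810683/274877906944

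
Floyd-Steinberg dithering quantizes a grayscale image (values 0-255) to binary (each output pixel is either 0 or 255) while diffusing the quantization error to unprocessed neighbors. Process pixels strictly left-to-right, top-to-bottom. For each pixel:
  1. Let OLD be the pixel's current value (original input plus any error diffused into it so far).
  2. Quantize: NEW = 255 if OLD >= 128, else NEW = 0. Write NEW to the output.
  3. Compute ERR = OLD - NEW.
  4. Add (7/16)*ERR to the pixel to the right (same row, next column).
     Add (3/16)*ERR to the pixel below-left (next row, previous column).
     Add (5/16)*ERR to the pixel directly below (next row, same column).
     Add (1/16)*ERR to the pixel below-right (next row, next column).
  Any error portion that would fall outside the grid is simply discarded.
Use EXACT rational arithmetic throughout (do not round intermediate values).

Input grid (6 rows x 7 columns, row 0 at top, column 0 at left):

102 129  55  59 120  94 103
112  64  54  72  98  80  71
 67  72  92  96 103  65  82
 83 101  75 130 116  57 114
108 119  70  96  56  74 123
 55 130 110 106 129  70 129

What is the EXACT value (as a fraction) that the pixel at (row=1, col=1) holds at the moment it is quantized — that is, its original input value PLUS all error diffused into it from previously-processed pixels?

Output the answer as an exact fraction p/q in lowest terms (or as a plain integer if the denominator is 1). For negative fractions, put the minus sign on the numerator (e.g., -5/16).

(0,0): OLD=102 → NEW=0, ERR=102
(0,1): OLD=1389/8 → NEW=255, ERR=-651/8
(0,2): OLD=2483/128 → NEW=0, ERR=2483/128
(0,3): OLD=138213/2048 → NEW=0, ERR=138213/2048
(0,4): OLD=4899651/32768 → NEW=255, ERR=-3456189/32768
(0,5): OLD=25089749/524288 → NEW=0, ERR=25089749/524288
(0,6): OLD=1039654867/8388608 → NEW=0, ERR=1039654867/8388608
(1,0): OLD=16463/128 → NEW=255, ERR=-16177/128
(1,1): OLD=-6871/1024 → NEW=0, ERR=-6871/1024
Target (1,1): original=64, with diffused error = -6871/1024

Answer: -6871/1024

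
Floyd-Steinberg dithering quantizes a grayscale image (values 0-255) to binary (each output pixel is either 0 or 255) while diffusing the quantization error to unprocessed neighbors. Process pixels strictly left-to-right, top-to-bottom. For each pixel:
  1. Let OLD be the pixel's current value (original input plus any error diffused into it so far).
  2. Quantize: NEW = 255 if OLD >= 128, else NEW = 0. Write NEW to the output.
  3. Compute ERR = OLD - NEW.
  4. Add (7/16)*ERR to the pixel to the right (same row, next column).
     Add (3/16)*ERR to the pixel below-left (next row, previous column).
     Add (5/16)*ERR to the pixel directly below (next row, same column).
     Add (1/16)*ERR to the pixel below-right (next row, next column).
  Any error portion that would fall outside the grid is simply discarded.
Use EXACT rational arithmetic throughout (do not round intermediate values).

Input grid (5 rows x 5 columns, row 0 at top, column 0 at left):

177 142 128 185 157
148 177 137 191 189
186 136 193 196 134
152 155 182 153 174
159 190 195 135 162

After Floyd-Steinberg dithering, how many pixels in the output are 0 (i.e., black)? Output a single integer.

(0,0): OLD=177 → NEW=255, ERR=-78
(0,1): OLD=863/8 → NEW=0, ERR=863/8
(0,2): OLD=22425/128 → NEW=255, ERR=-10215/128
(0,3): OLD=307375/2048 → NEW=255, ERR=-214865/2048
(0,4): OLD=3640521/32768 → NEW=0, ERR=3640521/32768
(1,0): OLD=18413/128 → NEW=255, ERR=-14227/128
(1,1): OLD=145659/1024 → NEW=255, ERR=-115461/1024
(1,2): OLD=1631895/32768 → NEW=0, ERR=1631895/32768
(1,3): OLD=25669899/131072 → NEW=255, ERR=-7753461/131072
(1,4): OLD=401146561/2097152 → NEW=255, ERR=-133627199/2097152
(2,0): OLD=2131961/16384 → NEW=255, ERR=-2045959/16384
(2,1): OLD=25439555/524288 → NEW=0, ERR=25439555/524288
(2,2): OLD=1775472265/8388608 → NEW=255, ERR=-363622775/8388608
(2,3): OLD=20094446475/134217728 → NEW=255, ERR=-14131074165/134217728
(2,4): OLD=138145041933/2147483648 → NEW=0, ERR=138145041933/2147483648
(3,0): OLD=1024033641/8388608 → NEW=0, ERR=1024033641/8388608
(3,1): OLD=13934374197/67108864 → NEW=255, ERR=-3178386123/67108864
(3,2): OLD=281374099799/2147483648 → NEW=255, ERR=-266234230441/2147483648
(3,3): OLD=323032764927/4294967296 → NEW=0, ERR=323032764927/4294967296
(3,4): OLD=15147674352603/68719476736 → NEW=255, ERR=-2375792215077/68719476736
(4,0): OLD=202151137287/1073741824 → NEW=255, ERR=-71653027833/1073741824
(4,1): OLD=4480116041351/34359738368 → NEW=255, ERR=-4281617242489/34359738368
(4,2): OLD=62057777238729/549755813888 → NEW=0, ERR=62057777238729/549755813888
(4,3): OLD=1703442992067719/8796093022208 → NEW=255, ERR=-539560728595321/8796093022208
(4,4): OLD=18163612098317105/140737488355328 → NEW=255, ERR=-17724447432291535/140737488355328
Output grid:
  Row 0: #.##.  (2 black, running=2)
  Row 1: ##.##  (1 black, running=3)
  Row 2: #.##.  (2 black, running=5)
  Row 3: .##.#  (2 black, running=7)
  Row 4: ##.##  (1 black, running=8)

Answer: 8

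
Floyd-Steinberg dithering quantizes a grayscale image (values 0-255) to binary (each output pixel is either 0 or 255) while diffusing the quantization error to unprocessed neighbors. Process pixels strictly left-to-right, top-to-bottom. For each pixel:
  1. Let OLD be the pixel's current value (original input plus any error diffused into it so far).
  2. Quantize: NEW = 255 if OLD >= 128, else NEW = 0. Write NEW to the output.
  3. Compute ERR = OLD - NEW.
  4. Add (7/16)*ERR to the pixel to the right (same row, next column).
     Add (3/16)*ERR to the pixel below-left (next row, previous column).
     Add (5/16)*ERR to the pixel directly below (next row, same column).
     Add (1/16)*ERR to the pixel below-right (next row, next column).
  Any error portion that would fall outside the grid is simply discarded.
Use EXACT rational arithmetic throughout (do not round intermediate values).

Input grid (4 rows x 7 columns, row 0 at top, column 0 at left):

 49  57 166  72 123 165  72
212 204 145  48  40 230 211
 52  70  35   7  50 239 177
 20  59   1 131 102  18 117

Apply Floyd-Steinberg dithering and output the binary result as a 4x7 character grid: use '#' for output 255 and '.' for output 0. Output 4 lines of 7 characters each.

(0,0): OLD=49 → NEW=0, ERR=49
(0,1): OLD=1255/16 → NEW=0, ERR=1255/16
(0,2): OLD=51281/256 → NEW=255, ERR=-13999/256
(0,3): OLD=196919/4096 → NEW=0, ERR=196919/4096
(0,4): OLD=9439361/65536 → NEW=255, ERR=-7272319/65536
(0,5): OLD=122108807/1048576 → NEW=0, ERR=122108807/1048576
(0,6): OLD=2062721201/16777216 → NEW=0, ERR=2062721201/16777216
(1,0): OLD=61957/256 → NEW=255, ERR=-3323/256
(1,1): OLD=441635/2048 → NEW=255, ERR=-80605/2048
(1,2): OLD=8166367/65536 → NEW=0, ERR=8166367/65536
(1,3): OLD=24462259/262144 → NEW=0, ERR=24462259/262144
(1,4): OLD=1190984057/16777216 → NEW=0, ERR=1190984057/16777216
(1,5): OLD=42086098889/134217728 → NEW=255, ERR=7860578249/134217728
(1,6): OLD=606281872807/2147483648 → NEW=255, ERR=58673542567/2147483648
(2,0): OLD=1329201/32768 → NEW=0, ERR=1329201/32768
(2,1): OLD=102760747/1048576 → NEW=0, ERR=102760747/1048576
(2,2): OLD=2212114497/16777216 → NEW=255, ERR=-2066075583/16777216
(2,3): OLD=453992057/134217728 → NEW=0, ERR=453992057/134217728
(2,4): OLD=97148950217/1073741824 → NEW=0, ERR=97148950217/1073741824
(2,5): OLD=10529375619907/34359738368 → NEW=255, ERR=1767642336067/34359738368
(2,6): OLD=116386466847749/549755813888 → NEW=255, ERR=-23801265693691/549755813888
(3,0): OLD=856498721/16777216 → NEW=0, ERR=856498721/16777216
(3,1): OLD=12268183437/134217728 → NEW=0, ERR=12268183437/134217728
(3,2): OLD=9948548087/1073741824 → NEW=0, ERR=9948548087/1073741824
(3,3): OLD=624395098833/4294967296 → NEW=255, ERR=-470821561647/4294967296
(3,4): OLD=50672066573857/549755813888 → NEW=0, ERR=50672066573857/549755813888
(3,5): OLD=316390996366067/4398046511104 → NEW=0, ERR=316390996366067/4398046511104
(3,6): OLD=9722087634618093/70368744177664 → NEW=255, ERR=-8221942130686227/70368744177664
Row 0: ..#.#..
Row 1: ##...##
Row 2: ..#..##
Row 3: ...#..#

Answer: ..#.#..
##...##
..#..##
...#..#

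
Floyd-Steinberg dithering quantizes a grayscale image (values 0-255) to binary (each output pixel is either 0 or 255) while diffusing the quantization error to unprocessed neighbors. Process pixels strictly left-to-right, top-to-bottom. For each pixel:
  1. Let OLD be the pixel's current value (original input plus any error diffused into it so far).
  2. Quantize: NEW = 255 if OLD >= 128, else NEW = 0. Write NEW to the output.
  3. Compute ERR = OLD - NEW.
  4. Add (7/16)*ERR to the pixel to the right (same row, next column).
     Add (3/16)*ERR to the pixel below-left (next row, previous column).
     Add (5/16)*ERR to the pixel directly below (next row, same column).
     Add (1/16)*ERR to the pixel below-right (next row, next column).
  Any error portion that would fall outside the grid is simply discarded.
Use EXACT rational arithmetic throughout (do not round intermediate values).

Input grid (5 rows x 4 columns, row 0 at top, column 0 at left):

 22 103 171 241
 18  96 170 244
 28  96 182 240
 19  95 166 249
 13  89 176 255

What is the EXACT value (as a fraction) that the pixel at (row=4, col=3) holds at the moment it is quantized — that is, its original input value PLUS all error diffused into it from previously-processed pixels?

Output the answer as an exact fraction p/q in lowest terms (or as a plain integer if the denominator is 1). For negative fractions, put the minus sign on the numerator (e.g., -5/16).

Answer: 2445460442212691/8796093022208

Derivation:
(0,0): OLD=22 → NEW=0, ERR=22
(0,1): OLD=901/8 → NEW=0, ERR=901/8
(0,2): OLD=28195/128 → NEW=255, ERR=-4445/128
(0,3): OLD=462453/2048 → NEW=255, ERR=-59787/2048
(1,0): OLD=5887/128 → NEW=0, ERR=5887/128
(1,1): OLD=149689/1024 → NEW=255, ERR=-111431/1024
(1,2): OLD=3706221/32768 → NEW=0, ERR=3706221/32768
(1,3): OLD=147948939/524288 → NEW=255, ERR=14255499/524288
(2,0): OLD=359939/16384 → NEW=0, ERR=359939/16384
(2,1): OLD=50167569/524288 → NEW=0, ERR=50167569/524288
(2,2): OLD=270013893/1048576 → NEW=255, ERR=2627013/1048576
(2,3): OLD=4306074993/16777216 → NEW=255, ERR=27884913/16777216
(3,0): OLD=367476499/8388608 → NEW=0, ERR=367476499/8388608
(3,1): OLD=19583762253/134217728 → NEW=255, ERR=-14641758387/134217728
(3,2): OLD=269183400755/2147483648 → NEW=0, ERR=269183400755/2147483648
(3,3): OLD=10463085125861/34359738368 → NEW=255, ERR=1701351842021/34359738368
(4,0): OLD=13390132183/2147483648 → NEW=0, ERR=13390132183/2147483648
(4,1): OLD=1441015577541/17179869184 → NEW=0, ERR=1441015577541/17179869184
(4,2): OLD=139821678769253/549755813888 → NEW=255, ERR=-366053772187/549755813888
(4,3): OLD=2445460442212691/8796093022208 → NEW=255, ERR=202456721549651/8796093022208
Target (4,3): original=255, with diffused error = 2445460442212691/8796093022208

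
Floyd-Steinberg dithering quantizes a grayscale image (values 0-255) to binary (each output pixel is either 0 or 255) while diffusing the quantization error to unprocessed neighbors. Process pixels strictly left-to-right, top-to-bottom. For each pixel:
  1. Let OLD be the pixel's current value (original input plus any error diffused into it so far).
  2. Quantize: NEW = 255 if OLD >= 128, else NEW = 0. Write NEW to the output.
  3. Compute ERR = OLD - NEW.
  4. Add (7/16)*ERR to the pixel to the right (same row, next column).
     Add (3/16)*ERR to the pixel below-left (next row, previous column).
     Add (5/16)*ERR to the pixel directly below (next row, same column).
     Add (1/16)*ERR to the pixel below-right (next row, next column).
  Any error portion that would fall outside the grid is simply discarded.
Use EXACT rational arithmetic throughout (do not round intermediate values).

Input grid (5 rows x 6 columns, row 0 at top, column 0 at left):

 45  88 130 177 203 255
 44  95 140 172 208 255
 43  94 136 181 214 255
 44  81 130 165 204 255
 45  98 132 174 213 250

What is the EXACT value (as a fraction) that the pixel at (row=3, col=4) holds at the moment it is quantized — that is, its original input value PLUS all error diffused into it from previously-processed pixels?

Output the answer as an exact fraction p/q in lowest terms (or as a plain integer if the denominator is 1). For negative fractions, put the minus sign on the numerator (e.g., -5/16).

(0,0): OLD=45 → NEW=0, ERR=45
(0,1): OLD=1723/16 → NEW=0, ERR=1723/16
(0,2): OLD=45341/256 → NEW=255, ERR=-19939/256
(0,3): OLD=585419/4096 → NEW=255, ERR=-459061/4096
(0,4): OLD=10090381/65536 → NEW=255, ERR=-6621299/65536
(0,5): OLD=221037787/1048576 → NEW=255, ERR=-46349093/1048576
(1,0): OLD=20033/256 → NEW=0, ERR=20033/256
(1,1): OLD=309447/2048 → NEW=255, ERR=-212793/2048
(1,2): OLD=3664723/65536 → NEW=0, ERR=3664723/65536
(1,3): OLD=36078743/262144 → NEW=255, ERR=-30767977/262144
(1,4): OLD=1841886757/16777216 → NEW=0, ERR=1841886757/16777216
(1,5): OLD=75941268595/268435456 → NEW=255, ERR=7490227315/268435456
(2,0): OLD=1571965/32768 → NEW=0, ERR=1571965/32768
(2,1): OLD=102649391/1048576 → NEW=0, ERR=102649391/1048576
(2,2): OLD=2815259213/16777216 → NEW=255, ERR=-1462930867/16777216
(2,3): OLD=17482189093/134217728 → NEW=255, ERR=-16743331547/134217728
(2,4): OLD=823031573743/4294967296 → NEW=255, ERR=-272185086737/4294967296
(2,5): OLD=16688912155513/68719476736 → NEW=255, ERR=-834554412167/68719476736
(3,0): OLD=1297660077/16777216 → NEW=0, ERR=1297660077/16777216
(3,1): OLD=17727448617/134217728 → NEW=255, ERR=-16498072023/134217728
(3,2): OLD=34039131403/1073741824 → NEW=0, ERR=34039131403/1073741824
(3,3): OLD=8421810731041/68719476736 → NEW=0, ERR=8421810731041/68719476736
(3,4): OLD=125200995628033/549755813888 → NEW=255, ERR=-14986736913407/549755813888
Target (3,4): original=204, with diffused error = 125200995628033/549755813888

Answer: 125200995628033/549755813888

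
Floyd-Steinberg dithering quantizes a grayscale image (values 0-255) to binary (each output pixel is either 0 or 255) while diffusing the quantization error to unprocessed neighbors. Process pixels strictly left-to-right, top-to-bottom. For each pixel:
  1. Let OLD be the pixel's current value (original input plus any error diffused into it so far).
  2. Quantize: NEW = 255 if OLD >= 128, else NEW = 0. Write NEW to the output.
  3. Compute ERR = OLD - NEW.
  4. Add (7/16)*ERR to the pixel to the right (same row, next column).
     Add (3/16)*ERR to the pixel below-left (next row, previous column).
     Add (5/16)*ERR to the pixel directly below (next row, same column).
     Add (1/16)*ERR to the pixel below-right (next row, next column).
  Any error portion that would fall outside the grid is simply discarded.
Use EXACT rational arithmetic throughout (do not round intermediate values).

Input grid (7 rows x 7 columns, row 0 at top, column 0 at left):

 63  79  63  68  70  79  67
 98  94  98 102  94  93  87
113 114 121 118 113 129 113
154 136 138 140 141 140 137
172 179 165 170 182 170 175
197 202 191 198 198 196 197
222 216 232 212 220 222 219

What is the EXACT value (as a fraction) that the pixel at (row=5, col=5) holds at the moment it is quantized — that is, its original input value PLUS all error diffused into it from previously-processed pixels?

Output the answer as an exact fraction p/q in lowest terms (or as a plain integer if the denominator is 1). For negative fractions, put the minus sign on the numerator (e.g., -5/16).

Answer: 31446601074366113117/144115188075855872

Derivation:
(0,0): OLD=63 → NEW=0, ERR=63
(0,1): OLD=1705/16 → NEW=0, ERR=1705/16
(0,2): OLD=28063/256 → NEW=0, ERR=28063/256
(0,3): OLD=474969/4096 → NEW=0, ERR=474969/4096
(0,4): OLD=7912303/65536 → NEW=0, ERR=7912303/65536
(0,5): OLD=138223625/1048576 → NEW=255, ERR=-129163255/1048576
(0,6): OLD=219930687/16777216 → NEW=0, ERR=219930687/16777216
(1,0): OLD=35243/256 → NEW=255, ERR=-30037/256
(1,1): OLD=205741/2048 → NEW=0, ERR=205741/2048
(1,2): OLD=13409329/65536 → NEW=255, ERR=-3302351/65536
(1,3): OLD=38189213/262144 → NEW=255, ERR=-28657507/262144
(1,4): OLD=1141734647/16777216 → NEW=0, ERR=1141734647/16777216
(1,5): OLD=12654460583/134217728 → NEW=0, ERR=12654460583/134217728
(1,6): OLD=267676632297/2147483648 → NEW=0, ERR=267676632297/2147483648
(2,0): OLD=3118527/32768 → NEW=0, ERR=3118527/32768
(2,1): OLD=178519077/1048576 → NEW=255, ERR=-88867803/1048576
(2,2): OLD=905229743/16777216 → NEW=0, ERR=905229743/16777216
(2,3): OLD=15710695927/134217728 → NEW=0, ERR=15710695927/134217728
(2,4): OLD=210800323879/1073741824 → NEW=255, ERR=-63003841241/1073741824
(2,5): OLD=5511881250445/34359738368 → NEW=255, ERR=-3249852033395/34359738368
(2,6): OLD=64027115228587/549755813888 → NEW=0, ERR=64027115228587/549755813888
(3,0): OLD=2816052175/16777216 → NEW=255, ERR=-1462137905/16777216
(3,1): OLD=11737603747/134217728 → NEW=0, ERR=11737603747/134217728
(3,2): OLD=225241084185/1073741824 → NEW=255, ERR=-48563080935/1073741824
(3,3): OLD=640647784031/4294967296 → NEW=255, ERR=-454568876449/4294967296
(3,4): OLD=36251480135631/549755813888 → NEW=0, ERR=36251480135631/549755813888
(3,5): OLD=692524300178653/4398046511104 → NEW=255, ERR=-428977560152867/4398046511104
(3,6): OLD=8782778580138819/70368744177664 → NEW=0, ERR=8782778580138819/70368744177664
(4,0): OLD=346094482497/2147483648 → NEW=255, ERR=-201513847743/2147483648
(4,1): OLD=5200272395981/34359738368 → NEW=255, ERR=-3561460887859/34359738368
(4,2): OLD=50104563651363/549755813888 → NEW=0, ERR=50104563651363/549755813888
(4,3): OLD=819516910687857/4398046511104 → NEW=255, ERR=-301984949643663/4398046511104
(4,4): OLD=5195432394156035/35184372088832 → NEW=255, ERR=-3776582488496125/35184372088832
(4,5): OLD=135201149709848195/1125899906842624 → NEW=0, ERR=135201149709848195/1125899906842624
(4,6): OLD=4691731818140256133/18014398509481984 → NEW=255, ERR=98060198222350213/18014398509481984
(5,0): OLD=81496404852919/549755813888 → NEW=255, ERR=-58691327688521/549755813888
(5,1): OLD=589890385784765/4398046511104 → NEW=255, ERR=-531611474546755/4398046511104
(5,2): OLD=5180755259792059/35184372088832 → NEW=255, ERR=-3791259622860101/35184372088832
(5,3): OLD=32361410019925703/281474976710656 → NEW=0, ERR=32361410019925703/281474976710656
(5,4): OLD=4197012489296739373/18014398509481984 → NEW=255, ERR=-396659130621166547/18014398509481984
(5,5): OLD=31446601074366113117/144115188075855872 → NEW=255, ERR=-5302771884977134243/144115188075855872
Target (5,5): original=196, with diffused error = 31446601074366113117/144115188075855872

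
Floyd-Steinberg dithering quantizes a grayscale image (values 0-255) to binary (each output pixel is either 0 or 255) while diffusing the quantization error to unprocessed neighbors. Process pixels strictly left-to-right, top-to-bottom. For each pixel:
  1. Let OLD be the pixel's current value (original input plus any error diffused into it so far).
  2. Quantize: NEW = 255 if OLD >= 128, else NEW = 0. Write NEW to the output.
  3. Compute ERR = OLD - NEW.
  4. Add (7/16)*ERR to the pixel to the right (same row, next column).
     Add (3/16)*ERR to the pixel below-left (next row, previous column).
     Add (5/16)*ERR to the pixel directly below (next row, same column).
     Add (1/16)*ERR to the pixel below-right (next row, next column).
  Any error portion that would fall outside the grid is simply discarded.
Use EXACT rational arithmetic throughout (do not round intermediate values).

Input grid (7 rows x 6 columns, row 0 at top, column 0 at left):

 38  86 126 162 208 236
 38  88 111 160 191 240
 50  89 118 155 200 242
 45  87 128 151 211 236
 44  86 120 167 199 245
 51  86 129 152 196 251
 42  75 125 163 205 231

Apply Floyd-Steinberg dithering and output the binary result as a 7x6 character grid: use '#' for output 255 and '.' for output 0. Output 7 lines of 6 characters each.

(0,0): OLD=38 → NEW=0, ERR=38
(0,1): OLD=821/8 → NEW=0, ERR=821/8
(0,2): OLD=21875/128 → NEW=255, ERR=-10765/128
(0,3): OLD=256421/2048 → NEW=0, ERR=256421/2048
(0,4): OLD=8610691/32768 → NEW=255, ERR=254851/32768
(0,5): OLD=125515925/524288 → NEW=255, ERR=-8177515/524288
(1,0): OLD=8847/128 → NEW=0, ERR=8847/128
(1,1): OLD=140201/1024 → NEW=255, ERR=-120919/1024
(1,2): OLD=2062621/32768 → NEW=0, ERR=2062621/32768
(1,3): OLD=29211705/131072 → NEW=255, ERR=-4211655/131072
(1,4): OLD=1545797099/8388608 → NEW=255, ERR=-593297941/8388608
(1,5): OLD=27470209789/134217728 → NEW=255, ERR=-6755310851/134217728
(2,0): OLD=810323/16384 → NEW=0, ERR=810323/16384
(2,1): OLD=47111809/524288 → NEW=0, ERR=47111809/524288
(2,2): OLD=1372197699/8388608 → NEW=255, ERR=-766897341/8388608
(2,3): OLD=6417937003/67108864 → NEW=0, ERR=6417937003/67108864
(2,4): OLD=447305345089/2147483648 → NEW=255, ERR=-100302985151/2147483648
(2,5): OLD=6920626648023/34359738368 → NEW=255, ERR=-1841106635817/34359738368
(3,0): OLD=648474467/8388608 → NEW=0, ERR=648474467/8388608
(3,1): OLD=9049700839/67108864 → NEW=255, ERR=-8063059481/67108864
(3,2): OLD=37802883013/536870912 → NEW=0, ERR=37802883013/536870912
(3,3): OLD=6776436463663/34359738368 → NEW=255, ERR=-1985296820177/34359738368
(3,4): OLD=45919912007567/274877906944 → NEW=255, ERR=-24173954263153/274877906944
(3,5): OLD=782238249246465/4398046511104 → NEW=255, ERR=-339263611085055/4398046511104
(4,0): OLD=48994440493/1073741824 → NEW=0, ERR=48994440493/1073741824
(4,1): OLD=1485207104649/17179869184 → NEW=0, ERR=1485207104649/17179869184
(4,2): OLD=88776342781003/549755813888 → NEW=255, ERR=-51411389760437/549755813888
(4,3): OLD=843910487397911/8796093022208 → NEW=0, ERR=843910487397911/8796093022208
(4,4): OLD=27502483259915527/140737488355328 → NEW=255, ERR=-8385576270693113/140737488355328
(4,5): OLD=426332678101690833/2251799813685248 → NEW=255, ERR=-147876274388047407/2251799813685248
(5,0): OLD=22393949807531/274877906944 → NEW=0, ERR=22393949807531/274877906944
(5,1): OLD=1178463418210267/8796093022208 → NEW=255, ERR=-1064540302452773/8796093022208
(5,2): OLD=4941300099803481/70368744177664 → NEW=0, ERR=4941300099803481/70368744177664
(5,3): OLD=440646567478488099/2251799813685248 → NEW=255, ERR=-133562385011250141/2251799813685248
(5,4): OLD=653534210074057587/4503599627370496 → NEW=255, ERR=-494883694905418893/4503599627370496
(5,5): OLD=12875169054639325999/72057594037927936 → NEW=255, ERR=-5499517425032297681/72057594037927936
(6,0): OLD=6300385572770417/140737488355328 → NEW=0, ERR=6300385572770417/140737488355328
(6,1): OLD=168937963739841437/2251799813685248 → NEW=0, ERR=168937963739841437/2251799813685248
(6,2): OLD=1450890979264070677/9007199254740992 → NEW=255, ERR=-845944830694882283/9007199254740992
(6,3): OLD=12561098384617660545/144115188075855872 → NEW=0, ERR=12561098384617660545/144115188075855872
(6,4): OLD=439899017205350065985/2305843009213693952 → NEW=255, ERR=-148090950144141891775/2305843009213693952
(6,5): OLD=6352455871248077501991/36893488147419103232 → NEW=255, ERR=-3055383606343793822169/36893488147419103232
Row 0: ..#.##
Row 1: .#.###
Row 2: ..#.##
Row 3: .#.###
Row 4: ..#.##
Row 5: .#.###
Row 6: ..#.##

Answer: ..#.##
.#.###
..#.##
.#.###
..#.##
.#.###
..#.##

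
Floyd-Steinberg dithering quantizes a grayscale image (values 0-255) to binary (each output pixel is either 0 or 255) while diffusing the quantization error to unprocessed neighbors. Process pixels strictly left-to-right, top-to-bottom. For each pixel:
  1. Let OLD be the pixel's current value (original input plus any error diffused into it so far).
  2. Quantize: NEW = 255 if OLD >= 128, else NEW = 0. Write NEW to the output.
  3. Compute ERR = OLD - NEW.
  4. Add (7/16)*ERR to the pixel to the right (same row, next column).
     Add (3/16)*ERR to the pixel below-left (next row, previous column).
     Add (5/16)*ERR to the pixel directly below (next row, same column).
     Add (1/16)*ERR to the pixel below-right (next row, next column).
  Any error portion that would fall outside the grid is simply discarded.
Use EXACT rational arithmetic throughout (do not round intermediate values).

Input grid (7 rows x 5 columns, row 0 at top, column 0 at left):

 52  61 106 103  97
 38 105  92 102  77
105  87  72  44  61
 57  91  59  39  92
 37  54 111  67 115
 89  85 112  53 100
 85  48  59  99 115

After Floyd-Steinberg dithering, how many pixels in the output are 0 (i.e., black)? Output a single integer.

Answer: 26

Derivation:
(0,0): OLD=52 → NEW=0, ERR=52
(0,1): OLD=335/4 → NEW=0, ERR=335/4
(0,2): OLD=9129/64 → NEW=255, ERR=-7191/64
(0,3): OLD=55135/1024 → NEW=0, ERR=55135/1024
(0,4): OLD=1975193/16384 → NEW=0, ERR=1975193/16384
(1,0): OLD=4477/64 → NEW=0, ERR=4477/64
(1,1): OLD=73707/512 → NEW=255, ERR=-56853/512
(1,2): OLD=387271/16384 → NEW=0, ERR=387271/16384
(1,3): OLD=9486267/65536 → NEW=255, ERR=-7225413/65536
(1,4): OLD=73194961/1048576 → NEW=0, ERR=73194961/1048576
(2,0): OLD=868681/8192 → NEW=0, ERR=868681/8192
(2,1): OLD=28179507/262144 → NEW=0, ERR=28179507/262144
(2,2): OLD=414414425/4194304 → NEW=0, ERR=414414425/4194304
(2,3): OLD=4519039739/67108864 → NEW=0, ERR=4519039739/67108864
(2,4): OLD=113155094045/1073741824 → NEW=0, ERR=113155094045/1073741824
(3,0): OLD=462602809/4194304 → NEW=0, ERR=462602809/4194304
(3,1): OLD=6643747397/33554432 → NEW=255, ERR=-1912632763/33554432
(3,2): OLD=90498135943/1073741824 → NEW=0, ERR=90498135943/1073741824
(3,3): OLD=263822550479/2147483648 → NEW=0, ERR=263822550479/2147483648
(3,4): OLD=6284013995307/34359738368 → NEW=255, ERR=-2477719288533/34359738368
(4,0): OLD=32630437815/536870912 → NEW=0, ERR=32630437815/536870912
(4,1): OLD=1468438550199/17179869184 → NEW=0, ERR=1468438550199/17179869184
(4,2): OLD=53382841634457/274877906944 → NEW=255, ERR=-16711024636263/274877906944
(4,3): OLD=310240635973303/4398046511104 → NEW=0, ERR=310240635973303/4398046511104
(4,4): OLD=9218658270964353/70368744177664 → NEW=255, ERR=-8725371494339967/70368744177664
(5,0): OLD=34090319419013/274877906944 → NEW=0, ERR=34090319419013/274877906944
(5,1): OLD=348257491822671/2199023255552 → NEW=255, ERR=-212493438343089/2199023255552
(5,2): OLD=4876151416964935/70368744177664 → NEW=0, ERR=4876151416964935/70368744177664
(5,3): OLD=22042717267343657/281474976710656 → NEW=0, ERR=22042717267343657/281474976710656
(5,4): OLD=450006954423947251/4503599627370496 → NEW=0, ERR=450006954423947251/4503599627370496
(6,0): OLD=3716804089281973/35184372088832 → NEW=0, ERR=3716804089281973/35184372088832
(6,1): OLD=95435078665661467/1125899906842624 → NEW=0, ERR=95435078665661467/1125899906842624
(6,2): OLD=2276703142852724441/18014398509481984 → NEW=0, ERR=2276703142852724441/18014398509481984
(6,3): OLD=58173776980368894355/288230376151711744 → NEW=255, ERR=-15324968938317600365/288230376151711744
(6,4): OLD=589643077448349431493/4611686018427387904 → NEW=0, ERR=589643077448349431493/4611686018427387904
Output grid:
  Row 0: ..#..  (4 black, running=4)
  Row 1: .#.#.  (3 black, running=7)
  Row 2: .....  (5 black, running=12)
  Row 3: .#..#  (3 black, running=15)
  Row 4: ..#.#  (3 black, running=18)
  Row 5: .#...  (4 black, running=22)
  Row 6: ...#.  (4 black, running=26)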